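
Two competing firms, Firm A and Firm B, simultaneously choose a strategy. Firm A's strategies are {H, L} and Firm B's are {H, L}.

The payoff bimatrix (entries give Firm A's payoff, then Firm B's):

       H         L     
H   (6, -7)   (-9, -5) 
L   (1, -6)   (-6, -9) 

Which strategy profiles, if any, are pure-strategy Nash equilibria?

(H, H): Firm B prefers L (-5 > -7) — not an equilibrium.
(H, L): Firm A prefers L (-6 > -9) — not an equilibrium.
(L, H): Firm A prefers H (6 > 1) — not an equilibrium.
(L, L): Firm B prefers H (-6 > -9) — not an equilibrium.

none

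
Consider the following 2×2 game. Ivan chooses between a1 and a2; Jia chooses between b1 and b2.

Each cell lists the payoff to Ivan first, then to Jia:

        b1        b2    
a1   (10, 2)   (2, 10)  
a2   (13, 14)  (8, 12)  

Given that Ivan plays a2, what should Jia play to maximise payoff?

Against a2, Jia earns 14 from b1 and 12 from b2.
So b1 is the best response.

b1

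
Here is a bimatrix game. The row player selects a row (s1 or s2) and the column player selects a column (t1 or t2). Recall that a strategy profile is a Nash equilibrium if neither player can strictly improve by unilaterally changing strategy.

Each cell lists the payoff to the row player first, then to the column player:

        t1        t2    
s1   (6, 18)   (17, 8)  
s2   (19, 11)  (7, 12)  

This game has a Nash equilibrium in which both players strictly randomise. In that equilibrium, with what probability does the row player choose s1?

Let x be the probability that the row player plays s1. In a completely mixed equilibrium, the column player must be indifferent between t1 and t2.
The column player's expected payoff from t1 is 18x + 11(1−x); from t2 it is 8x + 12(1−x).
Setting these equal: 7x + 11 = −4x + 12, so x = 1/11.

1/11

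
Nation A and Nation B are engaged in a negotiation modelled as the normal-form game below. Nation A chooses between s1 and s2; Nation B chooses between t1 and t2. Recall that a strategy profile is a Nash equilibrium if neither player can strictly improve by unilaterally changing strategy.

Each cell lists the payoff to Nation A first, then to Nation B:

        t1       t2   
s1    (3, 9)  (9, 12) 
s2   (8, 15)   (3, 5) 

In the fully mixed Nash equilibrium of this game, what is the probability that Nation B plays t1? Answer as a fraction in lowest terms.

6/11

Let q be the probability that Nation B plays t1. In a completely mixed equilibrium, Nation A must be indifferent between s1 and s2.
Nation A's expected payoff from s1 is 3q + 9(1−q); from s2 it is 8q + 3(1−q).
Setting these equal: −6q + 9 = 5q + 3, so q = 6/11.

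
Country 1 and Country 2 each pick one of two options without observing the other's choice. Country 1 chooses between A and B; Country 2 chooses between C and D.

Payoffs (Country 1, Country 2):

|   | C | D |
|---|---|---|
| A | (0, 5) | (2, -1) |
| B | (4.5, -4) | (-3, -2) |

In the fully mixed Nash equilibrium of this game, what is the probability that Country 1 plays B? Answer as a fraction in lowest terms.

Let p be the probability that Country 1 plays A. In a completely mixed equilibrium, Country 2 must be indifferent between C and D.
Country 2's expected payoff from C is 5p − 4(1−p); from D it is −p − 2(1−p).
Setting these equal: 9p − 4 = p − 2, so p = 1/4.
Therefore Country 1 plays B with probability 1 − 1/4 = 3/4.

3/4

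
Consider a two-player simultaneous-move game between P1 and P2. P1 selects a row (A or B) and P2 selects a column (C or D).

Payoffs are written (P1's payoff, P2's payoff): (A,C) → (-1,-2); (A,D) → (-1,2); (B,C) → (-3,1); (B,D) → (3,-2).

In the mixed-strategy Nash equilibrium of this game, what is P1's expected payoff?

First find q, the probability P2 plays C, from P1's indifference between A and B: −q − (1−q) = −3q + 3(1−q), giving q = 2/3.
Since P1 is indifferent in equilibrium, P1's expected payoff equals the payoff from either row against (2/3, 1/3). Using A: −(2/3) − (1/3) = -1.

-1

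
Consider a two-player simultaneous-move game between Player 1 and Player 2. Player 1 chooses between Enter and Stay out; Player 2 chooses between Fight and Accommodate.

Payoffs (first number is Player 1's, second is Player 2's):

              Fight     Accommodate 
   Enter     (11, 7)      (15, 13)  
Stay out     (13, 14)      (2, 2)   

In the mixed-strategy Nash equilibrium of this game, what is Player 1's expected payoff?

First find y, the probability Player 2 plays Fight, from Player 1's indifference between Enter and Stay out: 11y + 15(1−y) = 13y + 2(1−y), giving y = 13/15.
Since Player 1 is indifferent in equilibrium, Player 1's expected payoff equals the payoff from either row against (13/15, 2/15). Using Enter: 11(13/15) + 15(2/15) = 173/15.

173/15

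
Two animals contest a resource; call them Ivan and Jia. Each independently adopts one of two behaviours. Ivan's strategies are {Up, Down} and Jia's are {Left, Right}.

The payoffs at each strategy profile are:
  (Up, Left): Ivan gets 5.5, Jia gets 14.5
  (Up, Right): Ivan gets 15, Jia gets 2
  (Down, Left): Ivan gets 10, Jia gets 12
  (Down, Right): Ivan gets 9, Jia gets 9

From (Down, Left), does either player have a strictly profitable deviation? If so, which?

Ivan at (Down, Left) earns 10; deviating to Up yields 5.5 — not better.
Jia earns 12; deviating to Right yields 9 — not better.
Neither player can strictly improve; the profile is a Nash equilibrium.

Neither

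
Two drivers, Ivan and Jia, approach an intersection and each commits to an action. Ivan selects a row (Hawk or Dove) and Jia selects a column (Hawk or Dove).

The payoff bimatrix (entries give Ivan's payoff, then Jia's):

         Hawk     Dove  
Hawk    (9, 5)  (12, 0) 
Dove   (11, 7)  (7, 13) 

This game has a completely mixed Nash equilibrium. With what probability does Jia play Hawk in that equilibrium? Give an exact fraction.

5/7

Let c be the probability that Jia plays Hawk. In a completely mixed equilibrium, Ivan must be indifferent between Hawk and Dove.
Ivan's expected payoff from Hawk is 9c + 12(1−c); from Dove it is 11c + 7(1−c).
Setting these equal: −3c + 12 = 4c + 7, so c = 5/7.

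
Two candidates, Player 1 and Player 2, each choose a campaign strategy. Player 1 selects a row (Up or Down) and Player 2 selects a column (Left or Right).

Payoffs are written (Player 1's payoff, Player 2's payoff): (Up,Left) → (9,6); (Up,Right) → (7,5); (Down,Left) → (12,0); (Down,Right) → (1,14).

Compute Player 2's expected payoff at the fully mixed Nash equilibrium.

28/5

First find p, the probability Player 1 plays Up, from Player 2's indifference between Left and Right: 6p = 5p + 14(1−p), giving p = 14/15.
Since Player 2 is indifferent in equilibrium, Player 2's expected payoff equals the payoff from either column against (14/15, 1/15). Using Left: 6(14/15) = 28/5.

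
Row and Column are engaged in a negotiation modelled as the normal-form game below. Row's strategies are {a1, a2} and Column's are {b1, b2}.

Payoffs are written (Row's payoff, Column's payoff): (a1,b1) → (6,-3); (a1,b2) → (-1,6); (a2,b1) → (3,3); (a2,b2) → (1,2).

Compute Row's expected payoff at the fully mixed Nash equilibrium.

9/5

First find q, the probability Column plays b1, from Row's indifference between a1 and a2: 6q − (1−q) = 3q + (1−q), giving q = 2/5.
Since Row is indifferent in equilibrium, Row's expected payoff equals the payoff from either row against (2/5, 3/5). Using a1: 6(2/5) − (3/5) = 9/5.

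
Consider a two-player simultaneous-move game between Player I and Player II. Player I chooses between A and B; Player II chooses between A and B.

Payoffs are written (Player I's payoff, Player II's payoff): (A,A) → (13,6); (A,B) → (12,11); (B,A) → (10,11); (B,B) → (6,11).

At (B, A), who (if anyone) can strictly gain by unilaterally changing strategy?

Player I

Player I at (B, A) earns 10; deviating to A yields 13 — a strict improvement.
Player II earns 11; deviating to B yields 11 — not better.
Only Player I has a strictly profitable deviation.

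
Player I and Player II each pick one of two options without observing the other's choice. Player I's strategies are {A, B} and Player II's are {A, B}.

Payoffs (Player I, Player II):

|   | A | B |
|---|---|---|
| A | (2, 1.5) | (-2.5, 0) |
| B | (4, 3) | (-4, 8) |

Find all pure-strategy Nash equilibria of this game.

none

(A, A): Player I prefers B (4 > 2) — not an equilibrium.
(A, B): Player II prefers A (1.5 > 0) — not an equilibrium.
(B, A): Player II prefers B (8 > 3) — not an equilibrium.
(B, B): Player I prefers A (-2.5 > -4) — not an equilibrium.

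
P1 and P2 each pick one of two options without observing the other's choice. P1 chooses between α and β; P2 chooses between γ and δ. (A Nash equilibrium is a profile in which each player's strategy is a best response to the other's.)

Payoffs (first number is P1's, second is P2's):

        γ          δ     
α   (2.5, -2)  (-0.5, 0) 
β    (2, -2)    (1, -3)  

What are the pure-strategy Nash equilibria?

(α, γ): P2 prefers δ (0 > -2) — not an equilibrium.
(α, δ): P1 prefers β (1 > -0.5) — not an equilibrium.
(β, γ): P1 prefers α (2.5 > 2) — not an equilibrium.
(β, δ): P2 prefers γ (-2 > -3) — not an equilibrium.

none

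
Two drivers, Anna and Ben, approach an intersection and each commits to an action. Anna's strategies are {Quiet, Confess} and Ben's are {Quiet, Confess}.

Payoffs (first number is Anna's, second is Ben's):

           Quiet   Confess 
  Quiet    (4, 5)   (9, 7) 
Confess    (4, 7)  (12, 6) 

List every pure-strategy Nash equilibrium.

(Quiet, Quiet): Ben prefers Confess (7 > 5) — not an equilibrium.
(Quiet, Confess): Anna prefers Confess (12 > 9) — not an equilibrium.
(Confess, Quiet): Anna gets 4 ≥ 4 from Quiet, and Ben gets 7 ≥ 6 from Confess — Nash equilibrium.
(Confess, Confess): Ben prefers Quiet (7 > 6) — not an equilibrium.

(Confess, Quiet)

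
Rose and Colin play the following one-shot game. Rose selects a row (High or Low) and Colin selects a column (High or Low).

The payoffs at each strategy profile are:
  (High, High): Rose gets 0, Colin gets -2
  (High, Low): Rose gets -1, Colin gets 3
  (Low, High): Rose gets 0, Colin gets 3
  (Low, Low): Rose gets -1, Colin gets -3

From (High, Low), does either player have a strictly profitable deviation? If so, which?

Rose at (High, Low) earns -1; deviating to Low yields -1 — not better.
Colin earns 3; deviating to High yields -2 — not better.
Neither player can strictly improve; the profile is a Nash equilibrium.

Neither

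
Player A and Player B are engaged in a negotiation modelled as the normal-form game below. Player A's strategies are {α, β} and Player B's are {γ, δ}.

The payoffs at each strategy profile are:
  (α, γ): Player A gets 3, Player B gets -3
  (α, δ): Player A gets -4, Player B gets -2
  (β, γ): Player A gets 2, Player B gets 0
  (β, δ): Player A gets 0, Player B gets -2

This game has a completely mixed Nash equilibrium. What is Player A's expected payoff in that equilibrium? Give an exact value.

First find q, the probability Player B plays γ, from Player A's indifference between α and β: 3q − 4(1−q) = 2q, giving q = 4/5.
Since Player A is indifferent in equilibrium, Player A's expected payoff equals the payoff from either row against (4/5, 1/5). Using α: 3(4/5) − 4(1/5) = 8/5.

8/5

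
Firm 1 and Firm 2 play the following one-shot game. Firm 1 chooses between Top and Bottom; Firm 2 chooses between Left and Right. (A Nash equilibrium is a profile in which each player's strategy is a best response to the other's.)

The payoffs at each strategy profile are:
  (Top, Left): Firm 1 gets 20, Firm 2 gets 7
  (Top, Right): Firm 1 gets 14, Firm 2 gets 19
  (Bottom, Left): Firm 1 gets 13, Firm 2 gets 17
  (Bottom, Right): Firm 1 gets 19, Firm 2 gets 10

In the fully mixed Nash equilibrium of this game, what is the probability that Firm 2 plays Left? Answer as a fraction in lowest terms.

Let c be the probability that Firm 2 plays Left. In a completely mixed equilibrium, Firm 1 must be indifferent between Top and Bottom.
Firm 1's expected payoff from Top is 20c + 14(1−c); from Bottom it is 13c + 19(1−c).
Setting these equal: 6c + 14 = −6c + 19, so c = 5/12.

5/12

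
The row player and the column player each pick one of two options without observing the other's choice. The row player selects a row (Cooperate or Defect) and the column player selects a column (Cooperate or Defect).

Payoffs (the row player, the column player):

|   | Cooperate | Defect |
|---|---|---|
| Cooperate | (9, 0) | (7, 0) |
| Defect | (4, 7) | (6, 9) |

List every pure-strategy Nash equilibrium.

(Cooperate, Cooperate) and (Cooperate, Defect)

(Cooperate, Cooperate): the row player gets 9 ≥ 4 from Defect, and the column player gets 0 ≥ 0 from Defect — Nash equilibrium.
(Cooperate, Defect): the row player gets 7 ≥ 6 from Defect, and the column player gets 0 ≥ 0 from Cooperate — Nash equilibrium.
(Defect, Cooperate): the row player prefers Cooperate (9 > 4); the column player prefers Defect (9 > 7) — not an equilibrium.
(Defect, Defect): the row player prefers Cooperate (7 > 6) — not an equilibrium.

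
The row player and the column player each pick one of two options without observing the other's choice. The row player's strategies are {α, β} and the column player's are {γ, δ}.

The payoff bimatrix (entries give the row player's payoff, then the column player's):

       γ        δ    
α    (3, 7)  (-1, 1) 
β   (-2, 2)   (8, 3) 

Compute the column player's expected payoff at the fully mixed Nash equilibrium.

19/7

First find x, the probability the row player plays α, from the column player's indifference between γ and δ: 7x + 2(1−x) = x + 3(1−x), giving x = 1/7.
Since the column player is indifferent in equilibrium, the column player's expected payoff equals the payoff from either column against (1/7, 6/7). Using γ: 7(1/7) + 2(6/7) = 19/7.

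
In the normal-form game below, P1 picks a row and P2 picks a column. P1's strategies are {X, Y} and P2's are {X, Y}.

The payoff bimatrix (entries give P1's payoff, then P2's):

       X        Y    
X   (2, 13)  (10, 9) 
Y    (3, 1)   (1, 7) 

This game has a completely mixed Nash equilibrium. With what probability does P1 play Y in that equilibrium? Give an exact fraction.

2/5

Let r be the probability that P1 plays X. In a completely mixed equilibrium, P2 must be indifferent between X and Y.
P2's expected payoff from X is 13r + (1−r); from Y it is 9r + 7(1−r).
Setting these equal: 12r + 1 = 2r + 7, so r = 3/5.
Therefore P1 plays Y with probability 1 − 3/5 = 2/5.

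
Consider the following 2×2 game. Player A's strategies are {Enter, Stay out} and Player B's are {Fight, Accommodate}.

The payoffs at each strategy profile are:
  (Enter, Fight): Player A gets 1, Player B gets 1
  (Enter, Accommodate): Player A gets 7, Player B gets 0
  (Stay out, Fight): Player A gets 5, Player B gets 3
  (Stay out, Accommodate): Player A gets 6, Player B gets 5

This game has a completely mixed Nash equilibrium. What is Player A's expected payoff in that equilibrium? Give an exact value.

29/5

First find q, the probability Player B plays Fight, from Player A's indifference between Enter and Stay out: q + 7(1−q) = 5q + 6(1−q), giving q = 1/5.
Since Player A is indifferent in equilibrium, Player A's expected payoff equals the payoff from either row against (1/5, 4/5). Using Enter: (1/5) + 7(4/5) = 29/5.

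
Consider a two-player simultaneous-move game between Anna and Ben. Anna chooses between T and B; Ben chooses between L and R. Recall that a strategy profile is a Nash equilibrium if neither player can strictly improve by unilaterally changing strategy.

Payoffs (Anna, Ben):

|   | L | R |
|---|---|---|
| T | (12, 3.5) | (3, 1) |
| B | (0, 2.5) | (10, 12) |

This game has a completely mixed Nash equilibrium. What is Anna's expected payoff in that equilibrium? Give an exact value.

120/19

First find q, the probability Ben plays L, from Anna's indifference between T and B: 12q + 3(1−q) = 10(1−q), giving q = 7/19.
Since Anna is indifferent in equilibrium, Anna's expected payoff equals the payoff from either row against (7/19, 12/19). Using T: 12(7/19) + 3(12/19) = 120/19.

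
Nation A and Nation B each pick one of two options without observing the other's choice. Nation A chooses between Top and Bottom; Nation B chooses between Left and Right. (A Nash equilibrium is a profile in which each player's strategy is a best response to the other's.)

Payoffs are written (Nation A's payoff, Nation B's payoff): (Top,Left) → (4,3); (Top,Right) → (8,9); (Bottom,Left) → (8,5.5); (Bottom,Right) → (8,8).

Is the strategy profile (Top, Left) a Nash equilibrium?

At (Top, Left), Nation A earns 4; switching to Bottom would give 8, so Nation A would deviate.
Nation B earns 3; switching to Right would give 9, so Nation B would deviate.
Since at least one player can profitably deviate, this is not a Nash equilibrium.

No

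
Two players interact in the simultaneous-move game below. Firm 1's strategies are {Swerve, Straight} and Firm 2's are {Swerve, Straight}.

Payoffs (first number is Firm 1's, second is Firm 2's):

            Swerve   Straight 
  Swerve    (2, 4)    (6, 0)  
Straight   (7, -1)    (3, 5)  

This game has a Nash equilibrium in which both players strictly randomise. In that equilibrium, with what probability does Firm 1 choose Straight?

2/5

Let x be the probability that Firm 1 plays Swerve. In a completely mixed equilibrium, Firm 2 must be indifferent between Swerve and Straight.
Firm 2's expected payoff from Swerve is 4x − (1−x); from Straight it is 5(1−x).
Setting these equal: 5x − 1 = −5x + 5, so x = 3/5.
Therefore Firm 1 plays Straight with probability 1 − 3/5 = 2/5.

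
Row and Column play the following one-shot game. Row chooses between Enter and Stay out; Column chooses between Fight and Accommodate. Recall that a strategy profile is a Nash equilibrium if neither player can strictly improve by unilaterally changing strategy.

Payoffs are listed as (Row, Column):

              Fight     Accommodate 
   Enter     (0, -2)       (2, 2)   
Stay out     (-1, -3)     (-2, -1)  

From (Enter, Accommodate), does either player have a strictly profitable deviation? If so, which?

Row at (Enter, Accommodate) earns 2; deviating to Stay out yields -2 — not better.
Column earns 2; deviating to Fight yields -2 — not better.
Neither player can strictly improve; the profile is a Nash equilibrium.

Neither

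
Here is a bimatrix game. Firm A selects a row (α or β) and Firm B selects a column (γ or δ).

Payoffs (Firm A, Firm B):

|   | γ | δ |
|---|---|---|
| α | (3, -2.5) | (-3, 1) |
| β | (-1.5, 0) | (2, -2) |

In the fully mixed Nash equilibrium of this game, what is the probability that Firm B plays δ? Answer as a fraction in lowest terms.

9/19

Let q be the probability that Firm B plays γ. In a completely mixed equilibrium, Firm A must be indifferent between α and β.
Firm A's expected payoff from α is 3q − 3(1−q); from β it is −1.5q + 2(1−q).
Setting these equal: 6q − 3 = −3.5q + 2, so q = 10/19.
Therefore Firm B plays δ with probability 1 − 10/19 = 9/19.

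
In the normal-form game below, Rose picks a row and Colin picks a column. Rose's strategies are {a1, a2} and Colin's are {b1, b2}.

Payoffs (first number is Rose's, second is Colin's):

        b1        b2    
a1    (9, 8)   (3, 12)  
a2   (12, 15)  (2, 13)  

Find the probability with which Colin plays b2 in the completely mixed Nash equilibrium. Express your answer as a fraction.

Let q be the probability that Colin plays b1. In a completely mixed equilibrium, Rose must be indifferent between a1 and a2.
Rose's expected payoff from a1 is 9q + 3(1−q); from a2 it is 12q + 2(1−q).
Setting these equal: 6q + 3 = 10q + 2, so q = 1/4.
Therefore Colin plays b2 with probability 1 − 1/4 = 3/4.

3/4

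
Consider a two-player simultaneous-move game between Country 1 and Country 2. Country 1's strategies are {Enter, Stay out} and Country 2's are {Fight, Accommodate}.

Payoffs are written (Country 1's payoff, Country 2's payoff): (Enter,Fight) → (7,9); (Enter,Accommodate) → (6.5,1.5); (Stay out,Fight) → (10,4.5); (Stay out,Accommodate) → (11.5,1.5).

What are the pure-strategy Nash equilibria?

(Enter, Fight): Country 1 prefers Stay out (10 > 7) — not an equilibrium.
(Enter, Accommodate): Country 1 prefers Stay out (11.5 > 6.5); Country 2 prefers Fight (9 > 1.5) — not an equilibrium.
(Stay out, Fight): Country 1 gets 10 ≥ 7 from Enter, and Country 2 gets 4.5 ≥ 1.5 from Accommodate — Nash equilibrium.
(Stay out, Accommodate): Country 2 prefers Fight (4.5 > 1.5) — not an equilibrium.

(Stay out, Fight)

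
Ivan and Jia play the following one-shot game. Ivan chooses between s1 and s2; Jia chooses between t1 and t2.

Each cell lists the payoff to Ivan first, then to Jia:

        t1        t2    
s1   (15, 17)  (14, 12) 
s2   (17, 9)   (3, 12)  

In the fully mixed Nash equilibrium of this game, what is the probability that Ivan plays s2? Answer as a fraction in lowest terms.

Let x be the probability that Ivan plays s1. In a completely mixed equilibrium, Jia must be indifferent between t1 and t2.
Jia's expected payoff from t1 is 17x + 9(1−x); from t2 it is 12x + 12(1−x).
Setting these equal: 8x + 9 = 12, so x = 3/8.
Therefore Ivan plays s2 with probability 1 − 3/8 = 5/8.

5/8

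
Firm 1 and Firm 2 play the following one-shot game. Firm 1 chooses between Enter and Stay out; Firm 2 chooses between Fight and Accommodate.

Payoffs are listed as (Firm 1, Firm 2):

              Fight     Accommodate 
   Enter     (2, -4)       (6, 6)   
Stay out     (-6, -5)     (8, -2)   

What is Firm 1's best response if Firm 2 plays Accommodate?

Stay out

Against Accommodate, Firm 1 earns 6 from Enter and 8 from Stay out.
So Stay out is the best response.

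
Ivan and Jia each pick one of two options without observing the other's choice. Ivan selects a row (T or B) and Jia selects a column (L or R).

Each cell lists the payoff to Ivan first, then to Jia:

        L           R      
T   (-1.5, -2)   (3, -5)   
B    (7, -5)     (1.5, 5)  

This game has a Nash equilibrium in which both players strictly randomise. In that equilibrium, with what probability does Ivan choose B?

3/13

Let r be the probability that Ivan plays T. In a completely mixed equilibrium, Jia must be indifferent between L and R.
Jia's expected payoff from L is −2r − 5(1−r); from R it is −5r + 5(1−r).
Setting these equal: 3r − 5 = −10r + 5, so r = 10/13.
Therefore Ivan plays B with probability 1 − 10/13 = 3/13.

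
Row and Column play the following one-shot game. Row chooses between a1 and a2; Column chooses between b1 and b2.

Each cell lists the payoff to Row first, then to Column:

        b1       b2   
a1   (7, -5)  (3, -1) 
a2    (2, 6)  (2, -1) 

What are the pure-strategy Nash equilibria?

(a1, b2)

(a1, b1): Column prefers b2 (-1 > -5) — not an equilibrium.
(a1, b2): Row gets 3 ≥ 2 from a2, and Column gets -1 ≥ -5 from b1 — Nash equilibrium.
(a2, b1): Row prefers a1 (7 > 2) — not an equilibrium.
(a2, b2): Row prefers a1 (3 > 2); Column prefers b1 (6 > -1) — not an equilibrium.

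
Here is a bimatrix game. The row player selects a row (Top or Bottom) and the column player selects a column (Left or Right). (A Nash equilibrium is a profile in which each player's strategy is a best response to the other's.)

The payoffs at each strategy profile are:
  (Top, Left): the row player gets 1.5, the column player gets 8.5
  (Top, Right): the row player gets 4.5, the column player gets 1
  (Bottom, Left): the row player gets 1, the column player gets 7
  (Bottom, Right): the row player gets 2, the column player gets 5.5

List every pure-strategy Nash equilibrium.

(Top, Left)

(Top, Left): the row player gets 1.5 ≥ 1 from Bottom, and the column player gets 8.5 ≥ 1 from Right — Nash equilibrium.
(Top, Right): the column player prefers Left (8.5 > 1) — not an equilibrium.
(Bottom, Left): the row player prefers Top (1.5 > 1) — not an equilibrium.
(Bottom, Right): the row player prefers Top (4.5 > 2); the column player prefers Left (7 > 5.5) — not an equilibrium.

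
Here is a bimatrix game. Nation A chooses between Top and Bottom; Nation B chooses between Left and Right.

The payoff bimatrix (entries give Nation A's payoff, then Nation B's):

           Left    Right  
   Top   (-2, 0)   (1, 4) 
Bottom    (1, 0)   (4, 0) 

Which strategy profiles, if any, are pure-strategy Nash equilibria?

(Top, Left): Nation A prefers Bottom (1 > -2); Nation B prefers Right (4 > 0) — not an equilibrium.
(Top, Right): Nation A prefers Bottom (4 > 1) — not an equilibrium.
(Bottom, Left): Nation A gets 1 ≥ -2 from Top, and Nation B gets 0 ≥ 0 from Right — Nash equilibrium.
(Bottom, Right): Nation A gets 4 ≥ 1 from Top, and Nation B gets 0 ≥ 0 from Left — Nash equilibrium.

(Bottom, Left) and (Bottom, Right)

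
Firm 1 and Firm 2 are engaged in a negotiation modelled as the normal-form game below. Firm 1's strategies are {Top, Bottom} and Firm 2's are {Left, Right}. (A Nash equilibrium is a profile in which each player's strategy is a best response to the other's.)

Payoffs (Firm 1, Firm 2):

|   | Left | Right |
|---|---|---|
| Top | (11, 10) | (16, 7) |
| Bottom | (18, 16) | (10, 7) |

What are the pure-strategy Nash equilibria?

(Bottom, Left)

(Top, Left): Firm 1 prefers Bottom (18 > 11) — not an equilibrium.
(Top, Right): Firm 2 prefers Left (10 > 7) — not an equilibrium.
(Bottom, Left): Firm 1 gets 18 ≥ 11 from Top, and Firm 2 gets 16 ≥ 7 from Right — Nash equilibrium.
(Bottom, Right): Firm 1 prefers Top (16 > 10); Firm 2 prefers Left (16 > 7) — not an equilibrium.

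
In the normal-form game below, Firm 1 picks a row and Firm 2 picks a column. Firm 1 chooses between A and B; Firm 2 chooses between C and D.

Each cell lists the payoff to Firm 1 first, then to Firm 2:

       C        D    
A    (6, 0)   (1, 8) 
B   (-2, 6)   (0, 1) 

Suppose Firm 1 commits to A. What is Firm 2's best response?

Against A, Firm 2 earns 0 from C and 8 from D.
So D is the best response.

D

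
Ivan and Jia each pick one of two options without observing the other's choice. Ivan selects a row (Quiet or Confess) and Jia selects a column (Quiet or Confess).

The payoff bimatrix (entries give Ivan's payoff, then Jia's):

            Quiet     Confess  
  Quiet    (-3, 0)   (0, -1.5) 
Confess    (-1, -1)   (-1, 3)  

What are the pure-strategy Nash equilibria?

(Quiet, Quiet): Ivan prefers Confess (-1 > -3) — not an equilibrium.
(Quiet, Confess): Jia prefers Quiet (0 > -1.5) — not an equilibrium.
(Confess, Quiet): Jia prefers Confess (3 > -1) — not an equilibrium.
(Confess, Confess): Ivan prefers Quiet (0 > -1) — not an equilibrium.

none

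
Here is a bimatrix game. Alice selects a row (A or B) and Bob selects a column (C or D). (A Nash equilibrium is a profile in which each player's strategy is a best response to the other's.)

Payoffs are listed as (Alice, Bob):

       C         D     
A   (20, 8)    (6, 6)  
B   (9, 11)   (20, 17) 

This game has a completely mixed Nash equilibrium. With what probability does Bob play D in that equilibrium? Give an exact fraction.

11/25

Let c be the probability that Bob plays C. In a completely mixed equilibrium, Alice must be indifferent between A and B.
Alice's expected payoff from A is 20c + 6(1−c); from B it is 9c + 20(1−c).
Setting these equal: 14c + 6 = −11c + 20, so c = 14/25.
Therefore Bob plays D with probability 1 − 14/25 = 11/25.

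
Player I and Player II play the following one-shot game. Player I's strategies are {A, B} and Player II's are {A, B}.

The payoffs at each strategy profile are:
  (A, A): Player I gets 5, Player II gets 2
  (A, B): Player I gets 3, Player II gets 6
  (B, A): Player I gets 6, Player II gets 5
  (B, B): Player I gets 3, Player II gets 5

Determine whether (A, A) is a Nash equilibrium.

No

At (A, A), Player I earns 5; switching to B would give 6, so Player I would deviate.
Player II earns 2; switching to B would give 6, so Player II would deviate.
Since at least one player can profitably deviate, this is not a Nash equilibrium.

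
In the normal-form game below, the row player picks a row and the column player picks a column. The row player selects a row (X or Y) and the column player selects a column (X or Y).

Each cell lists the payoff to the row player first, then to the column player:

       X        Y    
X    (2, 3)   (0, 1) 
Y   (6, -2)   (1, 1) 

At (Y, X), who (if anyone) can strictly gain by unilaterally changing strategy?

The column player

The row player at (Y, X) earns 6; deviating to X yields 2 — not better.
The column player earns -2; deviating to Y yields 1 — a strict improvement.
Only the column player has a strictly profitable deviation.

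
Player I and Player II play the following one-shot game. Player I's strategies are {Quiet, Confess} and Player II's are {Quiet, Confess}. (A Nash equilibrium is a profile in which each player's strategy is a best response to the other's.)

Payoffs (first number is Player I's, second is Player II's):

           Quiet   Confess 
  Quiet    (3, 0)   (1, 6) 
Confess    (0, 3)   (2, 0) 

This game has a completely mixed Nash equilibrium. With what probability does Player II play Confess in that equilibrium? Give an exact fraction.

3/4

Let y be the probability that Player II plays Quiet. In a completely mixed equilibrium, Player I must be indifferent between Quiet and Confess.
Player I's expected payoff from Quiet is 3y + (1−y); from Confess it is 2(1−y).
Setting these equal: 2y + 1 = −2y + 2, so y = 1/4.
Therefore Player II plays Confess with probability 1 − 1/4 = 3/4.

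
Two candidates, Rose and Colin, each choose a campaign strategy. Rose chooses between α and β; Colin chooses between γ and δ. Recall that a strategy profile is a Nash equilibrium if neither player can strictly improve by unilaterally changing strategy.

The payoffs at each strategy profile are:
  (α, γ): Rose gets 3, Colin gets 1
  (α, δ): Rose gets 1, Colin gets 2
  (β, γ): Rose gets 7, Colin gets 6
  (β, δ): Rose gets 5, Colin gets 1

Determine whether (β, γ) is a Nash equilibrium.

At (β, γ), Rose earns 7; switching to α would give 3, so Rose has no profitable deviation.
Colin earns 6; switching to δ would give 1, so Colin has no profitable deviation.
Neither player can gain by a unilateral deviation, so this profile is a Nash equilibrium.

Yes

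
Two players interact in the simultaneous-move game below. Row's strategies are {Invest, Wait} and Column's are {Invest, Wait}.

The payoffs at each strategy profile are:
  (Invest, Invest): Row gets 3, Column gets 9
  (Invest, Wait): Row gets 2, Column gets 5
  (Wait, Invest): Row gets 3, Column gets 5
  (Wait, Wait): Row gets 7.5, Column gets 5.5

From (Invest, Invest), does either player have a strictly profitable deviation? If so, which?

Row at (Invest, Invest) earns 3; deviating to Wait yields 3 — not better.
Column earns 9; deviating to Wait yields 5 — not better.
Neither player can strictly improve; the profile is a Nash equilibrium.

Neither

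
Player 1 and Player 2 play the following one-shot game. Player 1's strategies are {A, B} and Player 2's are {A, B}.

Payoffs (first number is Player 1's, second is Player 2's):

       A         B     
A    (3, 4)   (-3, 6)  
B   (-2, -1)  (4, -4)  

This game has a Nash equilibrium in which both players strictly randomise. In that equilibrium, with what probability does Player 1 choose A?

Let r be the probability that Player 1 plays A. In a completely mixed equilibrium, Player 2 must be indifferent between A and B.
Player 2's expected payoff from A is 4r − (1−r); from B it is 6r − 4(1−r).
Setting these equal: 5r − 1 = 10r − 4, so r = 3/5.

3/5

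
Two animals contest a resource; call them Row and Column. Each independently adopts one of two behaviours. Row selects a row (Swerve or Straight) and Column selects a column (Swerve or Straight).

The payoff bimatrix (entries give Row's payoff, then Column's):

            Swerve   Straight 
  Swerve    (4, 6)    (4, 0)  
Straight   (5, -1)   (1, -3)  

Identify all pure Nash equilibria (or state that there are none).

(Swerve, Swerve): Row prefers Straight (5 > 4) — not an equilibrium.
(Swerve, Straight): Column prefers Swerve (6 > 0) — not an equilibrium.
(Straight, Swerve): Row gets 5 ≥ 4 from Swerve, and Column gets -1 ≥ -3 from Straight — Nash equilibrium.
(Straight, Straight): Row prefers Swerve (4 > 1); Column prefers Swerve (-1 > -3) — not an equilibrium.

(Straight, Swerve)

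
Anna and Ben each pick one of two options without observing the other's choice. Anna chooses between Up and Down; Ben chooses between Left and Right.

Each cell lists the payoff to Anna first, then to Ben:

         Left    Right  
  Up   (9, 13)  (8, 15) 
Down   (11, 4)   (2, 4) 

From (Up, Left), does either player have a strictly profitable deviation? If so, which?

Both

Anna at (Up, Left) earns 9; deviating to Down yields 11 — a strict improvement.
Ben earns 13; deviating to Right yields 15 — a strict improvement.
Both Anna and Ben have strictly profitable deviations.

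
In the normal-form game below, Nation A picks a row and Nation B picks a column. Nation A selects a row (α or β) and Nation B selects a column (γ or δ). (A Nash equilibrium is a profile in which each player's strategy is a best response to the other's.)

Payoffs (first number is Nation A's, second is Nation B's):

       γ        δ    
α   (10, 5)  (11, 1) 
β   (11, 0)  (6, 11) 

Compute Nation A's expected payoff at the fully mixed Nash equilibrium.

61/6

First find y, the probability Nation B plays γ, from Nation A's indifference between α and β: 10y + 11(1−y) = 11y + 6(1−y), giving y = 5/6.
Since Nation A is indifferent in equilibrium, Nation A's expected payoff equals the payoff from either row against (5/6, 1/6). Using α: 10(5/6) + 11(1/6) = 61/6.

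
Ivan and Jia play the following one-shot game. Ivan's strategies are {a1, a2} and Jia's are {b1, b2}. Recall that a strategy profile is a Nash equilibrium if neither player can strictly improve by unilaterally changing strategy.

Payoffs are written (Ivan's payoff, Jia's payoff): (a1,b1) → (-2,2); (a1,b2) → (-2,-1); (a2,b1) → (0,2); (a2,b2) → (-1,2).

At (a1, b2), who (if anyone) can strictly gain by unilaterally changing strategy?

Ivan at (a1, b2) earns -2; deviating to a2 yields -1 — a strict improvement.
Jia earns -1; deviating to b1 yields 2 — a strict improvement.
Both Ivan and Jia have strictly profitable deviations.

Both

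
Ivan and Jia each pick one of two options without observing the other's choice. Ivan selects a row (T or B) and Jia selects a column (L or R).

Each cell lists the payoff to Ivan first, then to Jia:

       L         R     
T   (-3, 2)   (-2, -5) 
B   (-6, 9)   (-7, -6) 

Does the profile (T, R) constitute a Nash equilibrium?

At (T, R), Ivan earns -2; switching to B would give -7, so Ivan has no profitable deviation.
Jia earns -5; switching to L would give 2, so Jia would deviate.
Since at least one player can profitably deviate, this is not a Nash equilibrium.

No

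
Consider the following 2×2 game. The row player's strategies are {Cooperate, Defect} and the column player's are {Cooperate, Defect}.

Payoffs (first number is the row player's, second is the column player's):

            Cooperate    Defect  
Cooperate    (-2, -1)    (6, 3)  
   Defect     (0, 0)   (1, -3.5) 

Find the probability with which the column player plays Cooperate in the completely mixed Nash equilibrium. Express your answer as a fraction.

Let c be the probability that the column player plays Cooperate. In a completely mixed equilibrium, the row player must be indifferent between Cooperate and Defect.
The row player's expected payoff from Cooperate is −2c + 6(1−c); from Defect it is (1−c).
Setting these equal: −8c + 6 = −c + 1, so c = 5/7.

5/7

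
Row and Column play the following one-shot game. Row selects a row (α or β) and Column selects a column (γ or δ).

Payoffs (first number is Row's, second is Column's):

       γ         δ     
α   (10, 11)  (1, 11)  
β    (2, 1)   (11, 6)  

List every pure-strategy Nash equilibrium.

(α, γ) and (β, δ)

(α, γ): Row gets 10 ≥ 2 from β, and Column gets 11 ≥ 11 from δ — Nash equilibrium.
(α, δ): Row prefers β (11 > 1) — not an equilibrium.
(β, γ): Row prefers α (10 > 2); Column prefers δ (6 > 1) — not an equilibrium.
(β, δ): Row gets 11 ≥ 1 from α, and Column gets 6 ≥ 1 from γ — Nash equilibrium.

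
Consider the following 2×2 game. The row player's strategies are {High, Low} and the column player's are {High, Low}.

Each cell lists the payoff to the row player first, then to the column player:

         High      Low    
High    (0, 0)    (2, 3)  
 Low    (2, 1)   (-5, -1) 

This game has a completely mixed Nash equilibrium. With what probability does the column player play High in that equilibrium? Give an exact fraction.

7/9

Let q be the probability that the column player plays High. In a completely mixed equilibrium, the row player must be indifferent between High and Low.
The row player's expected payoff from High is 2(1−q); from Low it is 2q − 5(1−q).
Setting these equal: −2q + 2 = 7q − 5, so q = 7/9.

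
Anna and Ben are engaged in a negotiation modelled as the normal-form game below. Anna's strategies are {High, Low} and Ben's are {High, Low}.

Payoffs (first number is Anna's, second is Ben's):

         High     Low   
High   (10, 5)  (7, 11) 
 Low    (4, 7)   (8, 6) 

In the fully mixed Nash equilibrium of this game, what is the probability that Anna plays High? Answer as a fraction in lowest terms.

1/7

Let p be the probability that Anna plays High. In a completely mixed equilibrium, Ben must be indifferent between High and Low.
Ben's expected payoff from High is 5p + 7(1−p); from Low it is 11p + 6(1−p).
Setting these equal: −2p + 7 = 5p + 6, so p = 1/7.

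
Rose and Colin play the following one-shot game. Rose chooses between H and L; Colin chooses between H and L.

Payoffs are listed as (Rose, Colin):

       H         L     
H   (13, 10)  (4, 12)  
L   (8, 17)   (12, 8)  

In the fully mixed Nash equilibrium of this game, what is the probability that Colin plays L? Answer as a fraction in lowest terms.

Let q be the probability that Colin plays H. In a completely mixed equilibrium, Rose must be indifferent between H and L.
Rose's expected payoff from H is 13q + 4(1−q); from L it is 8q + 12(1−q).
Setting these equal: 9q + 4 = −4q + 12, so q = 8/13.
Therefore Colin plays L with probability 1 − 8/13 = 5/13.

5/13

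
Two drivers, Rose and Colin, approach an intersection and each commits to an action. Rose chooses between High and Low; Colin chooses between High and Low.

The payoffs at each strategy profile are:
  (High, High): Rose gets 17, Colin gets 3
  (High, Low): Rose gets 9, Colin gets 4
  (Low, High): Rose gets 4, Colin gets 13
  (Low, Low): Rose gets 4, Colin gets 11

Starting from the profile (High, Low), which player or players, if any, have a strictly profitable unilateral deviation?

Neither

Rose at (High, Low) earns 9; deviating to Low yields 4 — not better.
Colin earns 4; deviating to High yields 3 — not better.
Neither player can strictly improve; the profile is a Nash equilibrium.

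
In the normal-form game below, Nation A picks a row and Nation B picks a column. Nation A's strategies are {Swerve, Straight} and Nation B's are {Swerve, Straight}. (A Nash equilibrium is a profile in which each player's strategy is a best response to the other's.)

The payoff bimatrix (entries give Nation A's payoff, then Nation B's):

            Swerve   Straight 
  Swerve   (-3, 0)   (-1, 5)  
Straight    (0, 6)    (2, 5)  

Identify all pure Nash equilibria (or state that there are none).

(Swerve, Swerve): Nation A prefers Straight (0 > -3); Nation B prefers Straight (5 > 0) — not an equilibrium.
(Swerve, Straight): Nation A prefers Straight (2 > -1) — not an equilibrium.
(Straight, Swerve): Nation A gets 0 ≥ -3 from Swerve, and Nation B gets 6 ≥ 5 from Straight — Nash equilibrium.
(Straight, Straight): Nation B prefers Swerve (6 > 5) — not an equilibrium.

(Straight, Swerve)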